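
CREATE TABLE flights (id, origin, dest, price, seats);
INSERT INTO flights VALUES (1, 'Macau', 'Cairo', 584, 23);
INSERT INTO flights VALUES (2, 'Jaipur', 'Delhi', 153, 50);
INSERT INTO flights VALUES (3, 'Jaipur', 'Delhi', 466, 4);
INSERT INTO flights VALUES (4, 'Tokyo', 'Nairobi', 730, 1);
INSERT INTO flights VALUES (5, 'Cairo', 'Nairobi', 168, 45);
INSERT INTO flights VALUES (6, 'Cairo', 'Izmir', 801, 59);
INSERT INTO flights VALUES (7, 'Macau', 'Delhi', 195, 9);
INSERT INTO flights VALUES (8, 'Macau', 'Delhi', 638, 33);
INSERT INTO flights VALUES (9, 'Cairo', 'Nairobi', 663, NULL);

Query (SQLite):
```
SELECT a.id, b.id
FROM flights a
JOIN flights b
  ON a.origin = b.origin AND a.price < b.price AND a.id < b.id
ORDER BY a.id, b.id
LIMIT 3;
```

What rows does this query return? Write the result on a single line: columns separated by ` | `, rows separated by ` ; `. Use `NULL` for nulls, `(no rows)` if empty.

1 | 8 ; 2 | 3 ; 5 | 6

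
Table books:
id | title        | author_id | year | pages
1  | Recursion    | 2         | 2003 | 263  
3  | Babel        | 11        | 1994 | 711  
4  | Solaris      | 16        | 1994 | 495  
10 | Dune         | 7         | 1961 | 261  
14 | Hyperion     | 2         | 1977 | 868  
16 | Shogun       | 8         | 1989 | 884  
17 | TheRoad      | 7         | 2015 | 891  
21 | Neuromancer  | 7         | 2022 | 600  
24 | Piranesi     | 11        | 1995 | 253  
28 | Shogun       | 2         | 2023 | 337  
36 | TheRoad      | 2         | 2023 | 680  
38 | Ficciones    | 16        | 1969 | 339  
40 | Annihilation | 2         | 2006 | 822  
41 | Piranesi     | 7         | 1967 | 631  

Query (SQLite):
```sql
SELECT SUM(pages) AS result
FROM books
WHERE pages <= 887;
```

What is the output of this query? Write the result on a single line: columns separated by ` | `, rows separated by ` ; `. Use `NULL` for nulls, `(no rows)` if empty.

7144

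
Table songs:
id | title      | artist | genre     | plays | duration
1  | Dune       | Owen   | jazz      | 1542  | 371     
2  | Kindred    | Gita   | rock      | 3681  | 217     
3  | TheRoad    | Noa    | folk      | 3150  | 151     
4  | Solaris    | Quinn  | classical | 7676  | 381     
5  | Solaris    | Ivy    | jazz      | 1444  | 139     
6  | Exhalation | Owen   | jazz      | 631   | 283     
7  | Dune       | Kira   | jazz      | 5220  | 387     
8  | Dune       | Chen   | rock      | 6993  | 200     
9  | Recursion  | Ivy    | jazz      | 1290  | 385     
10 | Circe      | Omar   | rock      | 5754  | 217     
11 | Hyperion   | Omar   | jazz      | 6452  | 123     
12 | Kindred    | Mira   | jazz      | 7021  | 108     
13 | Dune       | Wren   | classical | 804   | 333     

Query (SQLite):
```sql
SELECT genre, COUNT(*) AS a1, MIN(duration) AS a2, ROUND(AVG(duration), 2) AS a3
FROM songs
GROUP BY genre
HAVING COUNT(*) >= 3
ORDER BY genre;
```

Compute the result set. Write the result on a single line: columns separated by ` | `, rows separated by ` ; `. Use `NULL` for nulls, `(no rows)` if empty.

Group songs by genre.
Per group compute: COUNT(*), MIN(duration), ROUND(AVG(duration), 2).
HAVING: drop groups with fewer than 3 rows.
  classical: ids {4, 13} → COUNT(*)=2, MIN(duration)=333, ROUND(AVG(duration), 2)=357
  folk: ids {3} → COUNT(*)=1, MIN(duration)=151, ROUND(AVG(duration), 2)=151
  jazz: ids {1, 5, 6, 7, 9, 11, 12} → COUNT(*)=7, MIN(duration)=108, ROUND(AVG(duration), 2)=256.57
  rock: ids {2, 8, 10} → COUNT(*)=3, MIN(duration)=200, ROUND(AVG(duration), 2)=211.33

jazz | 7 | 108 | 256.57 ; rock | 3 | 200 | 211.33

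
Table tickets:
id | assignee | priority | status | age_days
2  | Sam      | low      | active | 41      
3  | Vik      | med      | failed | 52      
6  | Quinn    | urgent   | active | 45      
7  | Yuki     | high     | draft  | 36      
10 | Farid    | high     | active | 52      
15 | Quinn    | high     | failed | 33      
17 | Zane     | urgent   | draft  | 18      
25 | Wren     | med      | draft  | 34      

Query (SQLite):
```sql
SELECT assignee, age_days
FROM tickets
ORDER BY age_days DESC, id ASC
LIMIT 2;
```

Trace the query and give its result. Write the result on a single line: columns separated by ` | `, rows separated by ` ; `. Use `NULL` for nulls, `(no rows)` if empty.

Vik | 52 ; Farid | 52

Sort by age_days desc, tiebreak id asc: (52, id=3), (52, id=10), (45, id=6), (41, id=2), (36, id=7) …. Take first 2.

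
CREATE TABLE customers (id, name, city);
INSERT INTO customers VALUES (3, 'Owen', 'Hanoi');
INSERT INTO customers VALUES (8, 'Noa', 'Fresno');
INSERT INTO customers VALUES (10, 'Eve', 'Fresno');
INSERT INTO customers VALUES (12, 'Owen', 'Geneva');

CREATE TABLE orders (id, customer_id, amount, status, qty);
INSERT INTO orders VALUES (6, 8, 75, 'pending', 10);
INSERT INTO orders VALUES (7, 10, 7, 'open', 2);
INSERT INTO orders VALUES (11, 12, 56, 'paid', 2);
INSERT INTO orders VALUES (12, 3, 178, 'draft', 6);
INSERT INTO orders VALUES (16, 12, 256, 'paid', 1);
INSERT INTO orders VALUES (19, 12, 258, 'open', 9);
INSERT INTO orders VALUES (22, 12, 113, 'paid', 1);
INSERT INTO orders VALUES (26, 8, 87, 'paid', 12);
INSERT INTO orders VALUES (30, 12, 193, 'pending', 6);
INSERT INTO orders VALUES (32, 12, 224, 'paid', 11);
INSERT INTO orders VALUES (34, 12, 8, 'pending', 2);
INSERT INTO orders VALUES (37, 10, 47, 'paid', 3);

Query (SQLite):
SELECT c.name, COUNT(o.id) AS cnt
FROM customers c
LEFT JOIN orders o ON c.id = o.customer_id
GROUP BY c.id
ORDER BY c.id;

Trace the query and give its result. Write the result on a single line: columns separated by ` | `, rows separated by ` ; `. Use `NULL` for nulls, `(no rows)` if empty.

Owen | 1 ; Noa | 2 ; Eve | 2 ; Owen | 7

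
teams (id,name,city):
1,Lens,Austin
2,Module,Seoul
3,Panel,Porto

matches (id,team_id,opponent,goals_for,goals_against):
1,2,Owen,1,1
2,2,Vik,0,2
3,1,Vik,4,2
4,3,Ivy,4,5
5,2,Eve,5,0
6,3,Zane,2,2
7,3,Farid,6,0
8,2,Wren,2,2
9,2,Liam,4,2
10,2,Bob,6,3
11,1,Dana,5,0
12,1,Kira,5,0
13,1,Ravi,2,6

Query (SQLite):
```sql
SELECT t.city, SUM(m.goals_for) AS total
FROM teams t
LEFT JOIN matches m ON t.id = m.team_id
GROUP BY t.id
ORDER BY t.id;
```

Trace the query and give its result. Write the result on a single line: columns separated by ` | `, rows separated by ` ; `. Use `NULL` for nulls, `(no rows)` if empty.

Austin | 16 ; Seoul | 18 ; Porto | 12

LEFT JOIN keeps every teams row; unmatched ones get NULL for matches columns.
Group by teams.id and compute SUM(m.goals_for). SUM over an all-NULL group is NULL.
  1: ids {3, 11, 12, 13} → SUM(m.goals_for)=16
  2: ids {1, 2, 5, 8, 9, 10} → SUM(m.goals_for)=18
  3: ids {4, 6, 7} → SUM(m.goals_for)=12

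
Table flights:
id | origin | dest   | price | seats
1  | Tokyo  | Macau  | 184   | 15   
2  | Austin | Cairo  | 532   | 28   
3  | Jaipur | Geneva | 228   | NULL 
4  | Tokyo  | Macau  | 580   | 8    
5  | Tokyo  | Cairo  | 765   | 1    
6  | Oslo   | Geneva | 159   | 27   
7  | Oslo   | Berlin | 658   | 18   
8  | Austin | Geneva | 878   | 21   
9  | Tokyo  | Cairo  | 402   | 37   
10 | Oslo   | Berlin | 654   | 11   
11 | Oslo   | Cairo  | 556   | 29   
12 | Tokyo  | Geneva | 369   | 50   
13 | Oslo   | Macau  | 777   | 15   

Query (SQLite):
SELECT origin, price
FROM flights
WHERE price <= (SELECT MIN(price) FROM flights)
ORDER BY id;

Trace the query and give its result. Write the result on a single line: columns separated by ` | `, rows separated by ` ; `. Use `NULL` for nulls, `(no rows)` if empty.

Oslo | 159

Scalar subquery: MIN(price) over all flights rows = 159.
Keep rows where price <= that value.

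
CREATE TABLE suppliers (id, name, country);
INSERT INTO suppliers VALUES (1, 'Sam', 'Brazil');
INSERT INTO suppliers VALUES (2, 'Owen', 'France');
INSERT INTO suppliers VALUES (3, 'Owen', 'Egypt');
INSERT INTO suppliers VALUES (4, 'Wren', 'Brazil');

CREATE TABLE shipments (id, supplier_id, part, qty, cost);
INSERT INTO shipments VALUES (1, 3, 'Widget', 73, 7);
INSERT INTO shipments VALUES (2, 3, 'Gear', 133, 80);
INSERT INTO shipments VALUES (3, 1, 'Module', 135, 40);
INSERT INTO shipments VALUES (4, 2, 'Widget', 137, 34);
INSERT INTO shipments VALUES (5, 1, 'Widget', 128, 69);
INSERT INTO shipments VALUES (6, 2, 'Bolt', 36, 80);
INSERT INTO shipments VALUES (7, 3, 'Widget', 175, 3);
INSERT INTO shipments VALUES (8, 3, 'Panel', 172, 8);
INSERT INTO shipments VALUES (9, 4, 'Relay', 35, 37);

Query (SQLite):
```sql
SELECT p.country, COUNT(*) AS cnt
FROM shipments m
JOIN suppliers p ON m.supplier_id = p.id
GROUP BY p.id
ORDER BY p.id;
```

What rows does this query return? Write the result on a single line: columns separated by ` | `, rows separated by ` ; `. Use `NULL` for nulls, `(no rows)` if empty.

Join each shipments row to its suppliers via supplier_id.
Group joined rows by suppliers.id; compute COUNT(*) per group.
  1: ids {3, 5} → COUNT(*)=2
  2: ids {4, 6} → COUNT(*)=2
  3: ids {1, 2, 7, 8} → COUNT(*)=4
  4: ids {9} → COUNT(*)=1

Brazil | 2 ; France | 2 ; Egypt | 4 ; Brazil | 1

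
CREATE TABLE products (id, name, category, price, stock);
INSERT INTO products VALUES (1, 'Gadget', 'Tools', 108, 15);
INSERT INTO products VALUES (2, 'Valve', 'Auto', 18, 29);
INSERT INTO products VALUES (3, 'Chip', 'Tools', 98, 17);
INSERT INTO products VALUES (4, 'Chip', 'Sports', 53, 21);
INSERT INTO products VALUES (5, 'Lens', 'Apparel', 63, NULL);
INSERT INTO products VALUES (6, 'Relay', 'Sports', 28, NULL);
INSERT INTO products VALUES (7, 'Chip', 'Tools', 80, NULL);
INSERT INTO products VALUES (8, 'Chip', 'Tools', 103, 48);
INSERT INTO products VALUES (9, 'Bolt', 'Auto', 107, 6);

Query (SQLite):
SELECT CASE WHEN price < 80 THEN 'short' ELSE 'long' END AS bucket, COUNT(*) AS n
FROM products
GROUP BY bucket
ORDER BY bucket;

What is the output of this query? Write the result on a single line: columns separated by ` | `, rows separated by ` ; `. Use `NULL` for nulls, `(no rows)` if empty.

Bucket rows by price < 80 → 'short' else 'long'; count each bucket.

long | 5 ; short | 4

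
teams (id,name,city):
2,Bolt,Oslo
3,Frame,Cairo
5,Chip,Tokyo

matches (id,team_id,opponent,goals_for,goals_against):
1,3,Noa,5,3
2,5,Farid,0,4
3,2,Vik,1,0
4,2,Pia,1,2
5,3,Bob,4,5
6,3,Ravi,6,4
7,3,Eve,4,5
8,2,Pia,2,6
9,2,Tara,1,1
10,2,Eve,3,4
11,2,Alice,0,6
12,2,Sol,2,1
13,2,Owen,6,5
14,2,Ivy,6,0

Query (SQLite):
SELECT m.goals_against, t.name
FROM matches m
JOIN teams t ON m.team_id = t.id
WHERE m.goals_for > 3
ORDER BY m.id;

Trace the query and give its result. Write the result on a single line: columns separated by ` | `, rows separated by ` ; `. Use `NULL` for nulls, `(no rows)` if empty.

3 | Frame ; 5 | Frame ; 4 | Frame ; 5 | Frame ; 5 | Bolt ; 0 | Bolt

Each matches row matches the teams row where team_id = teams.id.
Then keep rows with m.goals_for > 3.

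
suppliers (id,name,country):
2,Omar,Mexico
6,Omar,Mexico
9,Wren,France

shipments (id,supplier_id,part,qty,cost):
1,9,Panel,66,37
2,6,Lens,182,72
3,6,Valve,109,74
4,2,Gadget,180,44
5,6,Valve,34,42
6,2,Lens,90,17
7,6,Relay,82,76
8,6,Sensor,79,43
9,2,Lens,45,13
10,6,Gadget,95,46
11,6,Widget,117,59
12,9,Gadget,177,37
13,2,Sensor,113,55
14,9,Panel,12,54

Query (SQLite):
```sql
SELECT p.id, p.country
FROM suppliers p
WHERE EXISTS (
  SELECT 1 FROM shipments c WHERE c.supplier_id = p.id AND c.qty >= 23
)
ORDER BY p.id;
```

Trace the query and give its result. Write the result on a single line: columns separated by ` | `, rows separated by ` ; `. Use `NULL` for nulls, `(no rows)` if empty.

For each suppliers row, check whether any shipments with matching supplier_id has qty >= 23.
Keep rows where that is true.

2 | Mexico ; 6 | Mexico ; 9 | France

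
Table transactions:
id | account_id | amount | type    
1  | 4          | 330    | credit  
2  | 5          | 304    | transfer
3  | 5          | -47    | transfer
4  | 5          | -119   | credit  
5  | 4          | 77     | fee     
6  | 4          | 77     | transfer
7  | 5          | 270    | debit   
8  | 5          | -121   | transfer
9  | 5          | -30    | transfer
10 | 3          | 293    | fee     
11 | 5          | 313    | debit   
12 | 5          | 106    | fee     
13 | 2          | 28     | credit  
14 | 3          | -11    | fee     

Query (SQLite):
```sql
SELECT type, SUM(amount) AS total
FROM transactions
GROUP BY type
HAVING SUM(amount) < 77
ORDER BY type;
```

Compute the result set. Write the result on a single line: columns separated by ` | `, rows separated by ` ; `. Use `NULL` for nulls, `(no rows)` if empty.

Partition transactions by type; compute SUM(amount) within each group.
HAVING: keep groups where SUM(amount) < 77.
  credit: ids {1, 4, 13} → SUM(amount)=239
  debit: ids {7, 11} → SUM(amount)=583
  fee: ids {5, 10, 12, 14} → SUM(amount)=465
  transfer: ids {2, 3, 6, 8, 9} → SUM(amount)=183

(no rows)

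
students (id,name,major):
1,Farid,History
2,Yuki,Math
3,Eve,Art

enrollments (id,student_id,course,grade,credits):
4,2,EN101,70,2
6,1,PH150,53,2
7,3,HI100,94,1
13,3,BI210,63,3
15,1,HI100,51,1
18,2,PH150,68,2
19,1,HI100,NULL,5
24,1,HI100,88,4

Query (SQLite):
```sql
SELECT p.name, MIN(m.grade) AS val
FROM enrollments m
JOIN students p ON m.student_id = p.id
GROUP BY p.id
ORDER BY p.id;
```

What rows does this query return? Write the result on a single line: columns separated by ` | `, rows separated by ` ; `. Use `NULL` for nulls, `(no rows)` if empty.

Farid | 51 ; Yuki | 68 ; Eve | 63

Join each enrollments row to its students via student_id.
Group joined rows by students.id; compute MIN(m.grade) per group.
  1: ids {6, 15, 19, 24} → MIN(m.grade)=51
  2: ids {4, 18} → MIN(m.grade)=68
  3: ids {7, 13} → MIN(m.grade)=63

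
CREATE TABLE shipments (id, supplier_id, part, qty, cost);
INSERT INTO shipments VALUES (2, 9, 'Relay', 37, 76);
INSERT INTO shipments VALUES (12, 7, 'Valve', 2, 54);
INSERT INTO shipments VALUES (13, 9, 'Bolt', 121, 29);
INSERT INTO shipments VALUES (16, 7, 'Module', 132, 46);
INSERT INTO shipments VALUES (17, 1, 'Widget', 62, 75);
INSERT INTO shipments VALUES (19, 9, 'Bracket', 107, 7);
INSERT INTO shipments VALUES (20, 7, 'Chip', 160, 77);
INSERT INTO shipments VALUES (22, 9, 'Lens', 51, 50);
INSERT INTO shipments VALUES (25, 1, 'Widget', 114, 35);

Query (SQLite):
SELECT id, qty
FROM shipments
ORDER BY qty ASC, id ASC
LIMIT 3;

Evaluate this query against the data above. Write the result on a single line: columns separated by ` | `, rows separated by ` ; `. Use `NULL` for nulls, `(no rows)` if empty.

12 | 2 ; 2 | 37 ; 22 | 51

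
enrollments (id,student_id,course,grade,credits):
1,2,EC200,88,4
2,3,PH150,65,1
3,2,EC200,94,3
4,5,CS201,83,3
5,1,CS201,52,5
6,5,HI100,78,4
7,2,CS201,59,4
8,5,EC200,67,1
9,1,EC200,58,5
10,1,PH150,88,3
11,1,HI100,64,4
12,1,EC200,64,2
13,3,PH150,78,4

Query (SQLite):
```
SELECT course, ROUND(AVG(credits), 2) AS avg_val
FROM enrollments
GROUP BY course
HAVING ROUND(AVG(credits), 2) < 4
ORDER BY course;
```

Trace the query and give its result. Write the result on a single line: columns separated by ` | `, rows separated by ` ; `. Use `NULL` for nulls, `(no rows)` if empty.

Partition enrollments by course; compute ROUND(AVG(credits), 2) within each group.
HAVING: keep groups where ROUND(AVG(credits), 2) < 4.
  CS201: ids {4, 5, 7} → ROUND(AVG(credits), 2)=4
  EC200: ids {1, 3, 8, 9, 12} → ROUND(AVG(credits), 2)=3
  HI100: ids {6, 11} → ROUND(AVG(credits), 2)=4
  PH150: ids {2, 10, 13} → ROUND(AVG(credits), 2)=2.67

EC200 | 3 ; PH150 | 2.67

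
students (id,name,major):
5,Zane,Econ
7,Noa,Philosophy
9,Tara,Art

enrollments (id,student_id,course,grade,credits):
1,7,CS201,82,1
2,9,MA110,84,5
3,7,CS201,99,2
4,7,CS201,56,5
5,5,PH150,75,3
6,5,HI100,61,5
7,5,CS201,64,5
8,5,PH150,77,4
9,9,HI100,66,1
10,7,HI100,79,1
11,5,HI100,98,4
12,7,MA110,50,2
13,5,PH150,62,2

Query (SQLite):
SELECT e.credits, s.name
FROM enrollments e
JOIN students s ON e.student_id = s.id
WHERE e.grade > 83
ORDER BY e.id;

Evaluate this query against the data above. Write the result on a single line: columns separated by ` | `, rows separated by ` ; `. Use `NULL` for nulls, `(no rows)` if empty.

5 | Tara ; 2 | Noa ; 4 | Zane

Each enrollments row matches the students row where student_id = students.id.
Then keep rows with e.grade > 83.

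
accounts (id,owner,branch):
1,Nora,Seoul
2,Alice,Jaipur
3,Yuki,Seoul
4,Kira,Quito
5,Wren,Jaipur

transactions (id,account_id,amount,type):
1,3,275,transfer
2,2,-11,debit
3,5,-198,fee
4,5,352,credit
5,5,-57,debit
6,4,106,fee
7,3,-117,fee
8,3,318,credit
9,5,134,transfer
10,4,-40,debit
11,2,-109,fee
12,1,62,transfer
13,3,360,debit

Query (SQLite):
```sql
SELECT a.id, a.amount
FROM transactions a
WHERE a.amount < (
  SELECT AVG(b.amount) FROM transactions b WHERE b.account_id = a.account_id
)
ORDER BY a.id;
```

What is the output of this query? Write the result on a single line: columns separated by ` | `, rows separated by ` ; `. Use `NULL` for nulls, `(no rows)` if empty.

For each transactions row a, compute AVG(amount) over rows sharing a.account_id.
Keep row a if a.amount < that per-group AVG.
  account_id=1: AVG(amount) = 62.0
  account_id=2: AVG(amount) = -60.0
  account_id=3: AVG(amount) = 209.0
  account_id=4: AVG(amount) = 33.0
  account_id=5: AVG(amount) = 57.75

3 | -198 ; 5 | -57 ; 7 | -117 ; 10 | -40 ; 11 | -109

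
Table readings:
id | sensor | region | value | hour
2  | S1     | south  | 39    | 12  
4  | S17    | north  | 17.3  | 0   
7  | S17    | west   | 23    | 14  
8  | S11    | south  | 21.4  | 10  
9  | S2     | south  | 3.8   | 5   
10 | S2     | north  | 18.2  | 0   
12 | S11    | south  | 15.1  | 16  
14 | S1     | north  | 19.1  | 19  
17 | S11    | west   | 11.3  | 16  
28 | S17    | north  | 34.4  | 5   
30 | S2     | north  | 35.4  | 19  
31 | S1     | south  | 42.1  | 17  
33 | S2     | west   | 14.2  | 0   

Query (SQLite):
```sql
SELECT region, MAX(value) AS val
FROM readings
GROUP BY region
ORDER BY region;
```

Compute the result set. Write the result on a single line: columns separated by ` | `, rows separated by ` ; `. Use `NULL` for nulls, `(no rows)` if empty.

north | 35.4 ; south | 42.1 ; west | 23

Partition readings by region; compute MAX(value) within each group.
  north: ids {4, 10, 14, 28, 30} → MAX(value)=35.4
  south: ids {2, 8, 9, 12, 31} → MAX(value)=42.1
  west: ids {7, 17, 33} → MAX(value)=23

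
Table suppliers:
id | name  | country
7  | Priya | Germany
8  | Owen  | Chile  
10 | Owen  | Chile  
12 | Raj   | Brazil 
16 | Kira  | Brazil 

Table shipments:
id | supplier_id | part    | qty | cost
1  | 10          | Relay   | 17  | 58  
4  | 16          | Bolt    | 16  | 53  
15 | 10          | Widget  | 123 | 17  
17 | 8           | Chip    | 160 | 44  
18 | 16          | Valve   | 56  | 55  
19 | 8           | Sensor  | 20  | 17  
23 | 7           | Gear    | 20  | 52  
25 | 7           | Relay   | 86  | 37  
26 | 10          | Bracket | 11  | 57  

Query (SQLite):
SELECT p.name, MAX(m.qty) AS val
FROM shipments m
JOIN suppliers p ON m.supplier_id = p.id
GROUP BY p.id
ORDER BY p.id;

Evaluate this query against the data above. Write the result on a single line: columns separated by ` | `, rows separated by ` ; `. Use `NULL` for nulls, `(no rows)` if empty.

Join each shipments row to its suppliers via supplier_id.
Group joined rows by suppliers.id; compute MAX(m.qty) per group.
  7: ids {23, 25} → MAX(m.qty)=86
  8: ids {17, 19} → MAX(m.qty)=160
  10: ids {1, 15, 26} → MAX(m.qty)=123
  16: ids {4, 18} → MAX(m.qty)=56

Priya | 86 ; Owen | 160 ; Owen | 123 ; Kira | 56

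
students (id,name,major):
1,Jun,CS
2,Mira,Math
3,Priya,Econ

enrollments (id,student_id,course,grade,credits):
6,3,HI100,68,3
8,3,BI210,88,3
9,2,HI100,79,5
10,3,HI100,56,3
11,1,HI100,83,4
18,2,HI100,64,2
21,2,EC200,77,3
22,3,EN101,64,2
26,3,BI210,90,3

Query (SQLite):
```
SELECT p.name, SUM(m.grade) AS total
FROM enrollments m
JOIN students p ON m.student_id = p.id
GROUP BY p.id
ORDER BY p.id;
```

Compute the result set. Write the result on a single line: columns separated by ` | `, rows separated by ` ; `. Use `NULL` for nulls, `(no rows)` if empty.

Jun | 83 ; Mira | 220 ; Priya | 366

Join each enrollments row to its students via student_id.
Group joined rows by students.id; compute SUM(m.grade) per group.
  1: ids {11} → SUM(m.grade)=83
  2: ids {9, 18, 21} → SUM(m.grade)=220
  3: ids {6, 8, 10, 22, 26} → SUM(m.grade)=366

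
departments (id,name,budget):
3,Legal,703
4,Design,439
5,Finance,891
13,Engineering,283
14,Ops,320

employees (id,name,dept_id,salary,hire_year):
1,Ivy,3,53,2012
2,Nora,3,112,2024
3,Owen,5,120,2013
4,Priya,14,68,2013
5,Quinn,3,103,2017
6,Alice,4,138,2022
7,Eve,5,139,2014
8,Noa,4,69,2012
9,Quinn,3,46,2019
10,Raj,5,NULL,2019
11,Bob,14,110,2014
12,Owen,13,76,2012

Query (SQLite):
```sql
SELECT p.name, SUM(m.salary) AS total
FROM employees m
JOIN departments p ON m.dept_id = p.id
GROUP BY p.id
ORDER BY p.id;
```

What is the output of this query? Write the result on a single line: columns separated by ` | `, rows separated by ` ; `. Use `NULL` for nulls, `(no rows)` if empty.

Legal | 314 ; Design | 207 ; Finance | 259 ; Engineering | 76 ; Ops | 178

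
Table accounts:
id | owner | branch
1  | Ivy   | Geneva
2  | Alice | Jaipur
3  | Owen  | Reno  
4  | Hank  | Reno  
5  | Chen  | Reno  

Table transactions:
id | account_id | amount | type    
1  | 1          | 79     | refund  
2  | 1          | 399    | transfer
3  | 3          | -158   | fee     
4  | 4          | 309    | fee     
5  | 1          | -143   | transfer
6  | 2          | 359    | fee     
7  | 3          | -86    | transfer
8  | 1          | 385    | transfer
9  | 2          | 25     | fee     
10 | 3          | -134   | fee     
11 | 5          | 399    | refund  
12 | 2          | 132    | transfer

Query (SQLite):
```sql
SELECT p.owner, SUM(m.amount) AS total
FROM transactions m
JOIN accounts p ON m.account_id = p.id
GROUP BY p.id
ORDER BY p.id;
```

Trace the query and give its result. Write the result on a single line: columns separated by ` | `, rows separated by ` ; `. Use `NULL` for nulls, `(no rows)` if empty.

Ivy | 720 ; Alice | 516 ; Owen | -378 ; Hank | 309 ; Chen | 399

Join each transactions row to its accounts via account_id.
Group joined rows by accounts.id; compute SUM(m.amount) per group.
  1: ids {1, 2, 5, 8} → SUM(m.amount)=720
  2: ids {6, 9, 12} → SUM(m.amount)=516
  3: ids {3, 7, 10} → SUM(m.amount)=-378
  4: ids {4} → SUM(m.amount)=309
  5: ids {11} → SUM(m.amount)=399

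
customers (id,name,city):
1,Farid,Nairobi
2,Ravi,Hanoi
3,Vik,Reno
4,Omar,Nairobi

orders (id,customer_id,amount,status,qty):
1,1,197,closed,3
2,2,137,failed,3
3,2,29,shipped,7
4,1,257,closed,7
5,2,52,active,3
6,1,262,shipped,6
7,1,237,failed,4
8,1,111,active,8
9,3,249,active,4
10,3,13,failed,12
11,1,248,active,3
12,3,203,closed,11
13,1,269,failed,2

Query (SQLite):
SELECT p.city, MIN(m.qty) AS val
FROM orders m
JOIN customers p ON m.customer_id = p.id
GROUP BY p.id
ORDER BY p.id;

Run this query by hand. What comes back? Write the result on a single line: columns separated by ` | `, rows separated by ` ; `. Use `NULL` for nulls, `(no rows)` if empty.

Nairobi | 2 ; Hanoi | 3 ; Reno | 4

Join each orders row to its customers via customer_id.
Group joined rows by customers.id; compute MIN(m.qty) per group.
  1: ids {1, 4, 6, 7, 8, 11, 13} → MIN(m.qty)=2
  2: ids {2, 3, 5} → MIN(m.qty)=3
  3: ids {9, 10, 12} → MIN(m.qty)=4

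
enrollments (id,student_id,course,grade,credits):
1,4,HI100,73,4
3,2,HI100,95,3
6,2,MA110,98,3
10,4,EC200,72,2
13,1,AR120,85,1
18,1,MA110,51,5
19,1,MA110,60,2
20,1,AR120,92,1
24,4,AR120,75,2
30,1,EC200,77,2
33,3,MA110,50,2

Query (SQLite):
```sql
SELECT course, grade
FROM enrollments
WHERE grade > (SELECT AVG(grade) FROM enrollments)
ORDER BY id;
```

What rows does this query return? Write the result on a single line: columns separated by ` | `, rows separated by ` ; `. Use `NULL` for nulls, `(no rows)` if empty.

HI100 | 95 ; MA110 | 98 ; AR120 | 85 ; AR120 | 92 ; EC200 | 77

Scalar subquery: AVG(grade) over all enrollments rows = 75.272727 (≈; comparison uses full precision).
Keep rows where grade > that value.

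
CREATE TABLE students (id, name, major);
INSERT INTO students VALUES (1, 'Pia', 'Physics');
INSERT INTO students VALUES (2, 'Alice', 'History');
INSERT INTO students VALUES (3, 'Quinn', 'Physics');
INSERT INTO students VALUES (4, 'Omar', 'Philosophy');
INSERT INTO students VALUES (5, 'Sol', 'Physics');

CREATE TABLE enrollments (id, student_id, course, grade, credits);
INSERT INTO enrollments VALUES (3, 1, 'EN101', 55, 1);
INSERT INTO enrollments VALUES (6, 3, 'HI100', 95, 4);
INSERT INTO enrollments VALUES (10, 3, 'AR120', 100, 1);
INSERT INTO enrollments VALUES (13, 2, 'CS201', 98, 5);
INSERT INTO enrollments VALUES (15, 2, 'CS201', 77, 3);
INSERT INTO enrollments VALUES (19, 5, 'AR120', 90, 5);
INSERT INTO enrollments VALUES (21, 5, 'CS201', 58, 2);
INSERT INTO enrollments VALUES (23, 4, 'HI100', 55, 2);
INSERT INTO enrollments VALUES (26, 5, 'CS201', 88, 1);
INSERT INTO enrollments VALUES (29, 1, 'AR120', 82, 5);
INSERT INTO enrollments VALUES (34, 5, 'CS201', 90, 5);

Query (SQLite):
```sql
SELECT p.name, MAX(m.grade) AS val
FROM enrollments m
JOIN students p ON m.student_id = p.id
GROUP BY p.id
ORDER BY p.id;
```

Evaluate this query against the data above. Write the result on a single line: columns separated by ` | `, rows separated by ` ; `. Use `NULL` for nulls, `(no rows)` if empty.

Join each enrollments row to its students via student_id.
Group joined rows by students.id; compute MAX(m.grade) per group.
  1: ids {3, 29} → MAX(m.grade)=82
  2: ids {13, 15} → MAX(m.grade)=98
  3: ids {6, 10} → MAX(m.grade)=100
  4: ids {23} → MAX(m.grade)=55
  5: ids {19, 21, 26, 34} → MAX(m.grade)=90

Pia | 82 ; Alice | 98 ; Quinn | 100 ; Omar | 55 ; Sol | 90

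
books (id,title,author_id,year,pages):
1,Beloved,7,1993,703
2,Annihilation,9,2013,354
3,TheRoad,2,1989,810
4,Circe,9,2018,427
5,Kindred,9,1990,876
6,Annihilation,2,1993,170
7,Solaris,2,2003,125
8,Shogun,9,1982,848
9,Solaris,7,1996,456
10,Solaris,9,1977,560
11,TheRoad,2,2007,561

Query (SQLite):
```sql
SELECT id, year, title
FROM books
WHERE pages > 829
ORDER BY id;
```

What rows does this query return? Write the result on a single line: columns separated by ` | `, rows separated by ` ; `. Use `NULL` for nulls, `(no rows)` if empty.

pages > 829: ids {5, 8}

5 | 1990 | Kindred ; 8 | 1982 | Shogun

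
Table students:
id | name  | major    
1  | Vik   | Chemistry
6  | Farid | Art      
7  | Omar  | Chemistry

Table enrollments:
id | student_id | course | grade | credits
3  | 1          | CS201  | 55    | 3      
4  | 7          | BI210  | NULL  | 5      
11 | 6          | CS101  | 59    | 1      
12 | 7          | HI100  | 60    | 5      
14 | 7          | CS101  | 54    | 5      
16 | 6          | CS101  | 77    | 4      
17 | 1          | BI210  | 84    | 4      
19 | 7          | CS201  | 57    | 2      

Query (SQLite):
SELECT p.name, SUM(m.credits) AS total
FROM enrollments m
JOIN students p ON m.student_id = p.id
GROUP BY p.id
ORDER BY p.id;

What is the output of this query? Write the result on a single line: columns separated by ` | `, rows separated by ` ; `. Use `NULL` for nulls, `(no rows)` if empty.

Join each enrollments row to its students via student_id.
Group joined rows by students.id; compute SUM(m.credits) per group.
  1: ids {3, 17} → SUM(m.credits)=7
  6: ids {11, 16} → SUM(m.credits)=5
  7: ids {4, 12, 14, 19} → SUM(m.credits)=17

Vik | 7 ; Farid | 5 ; Omar | 17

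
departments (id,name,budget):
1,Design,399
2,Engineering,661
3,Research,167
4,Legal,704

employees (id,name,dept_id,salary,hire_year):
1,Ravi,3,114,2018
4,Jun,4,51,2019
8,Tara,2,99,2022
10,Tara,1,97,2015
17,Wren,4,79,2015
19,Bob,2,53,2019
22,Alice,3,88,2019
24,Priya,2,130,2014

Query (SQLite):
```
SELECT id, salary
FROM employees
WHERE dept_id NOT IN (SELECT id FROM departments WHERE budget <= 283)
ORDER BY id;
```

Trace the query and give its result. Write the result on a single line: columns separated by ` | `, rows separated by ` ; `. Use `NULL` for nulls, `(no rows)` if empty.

4 | 51 ; 8 | 99 ; 10 | 97 ; 17 | 79 ; 19 | 53 ; 24 | 130

Inner query: departments.id where budget <= 283.
Outer: keep employees rows whose dept_id is not in that set.
Inner query → {3}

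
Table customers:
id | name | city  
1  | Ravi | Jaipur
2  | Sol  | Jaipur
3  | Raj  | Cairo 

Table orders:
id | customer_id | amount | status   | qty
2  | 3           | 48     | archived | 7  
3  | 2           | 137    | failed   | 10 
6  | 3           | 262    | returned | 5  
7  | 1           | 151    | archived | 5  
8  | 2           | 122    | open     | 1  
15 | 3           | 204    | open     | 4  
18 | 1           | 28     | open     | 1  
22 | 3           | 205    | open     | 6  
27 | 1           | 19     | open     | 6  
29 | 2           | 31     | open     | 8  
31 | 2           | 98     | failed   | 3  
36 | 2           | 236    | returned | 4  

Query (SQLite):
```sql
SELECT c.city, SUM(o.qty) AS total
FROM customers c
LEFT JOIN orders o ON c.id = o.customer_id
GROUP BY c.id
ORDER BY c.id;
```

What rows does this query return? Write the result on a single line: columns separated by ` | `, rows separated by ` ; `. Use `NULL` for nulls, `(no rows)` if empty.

LEFT JOIN keeps every customers row; unmatched ones get NULL for orders columns.
Group by customers.id and compute SUM(o.qty). SUM over an all-NULL group is NULL.
  1: ids {7, 18, 27} → SUM(o.qty)=12
  2: ids {3, 8, 29, 31, 36} → SUM(o.qty)=26
  3: ids {2, 6, 15, 22} → SUM(o.qty)=22

Jaipur | 12 ; Jaipur | 26 ; Cairo | 22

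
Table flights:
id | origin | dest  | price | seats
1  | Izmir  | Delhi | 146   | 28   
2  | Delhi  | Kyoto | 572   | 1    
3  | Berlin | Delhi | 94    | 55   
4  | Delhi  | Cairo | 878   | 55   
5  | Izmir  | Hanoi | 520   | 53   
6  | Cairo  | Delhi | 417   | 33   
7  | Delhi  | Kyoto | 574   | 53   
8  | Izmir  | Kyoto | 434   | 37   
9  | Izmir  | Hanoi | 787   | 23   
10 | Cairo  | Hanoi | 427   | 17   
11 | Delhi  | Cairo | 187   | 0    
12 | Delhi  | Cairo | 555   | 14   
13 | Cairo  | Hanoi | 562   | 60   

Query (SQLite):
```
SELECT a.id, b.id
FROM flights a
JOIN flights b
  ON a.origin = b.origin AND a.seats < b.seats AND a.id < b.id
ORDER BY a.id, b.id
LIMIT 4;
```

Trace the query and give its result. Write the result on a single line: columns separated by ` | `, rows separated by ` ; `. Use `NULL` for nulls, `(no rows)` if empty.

1 | 5 ; 1 | 8 ; 2 | 4 ; 2 | 7

Pairs (a,b) with same origin, a.seats < b.seats, a.id < b.id.
origin groups: Berlin:{3} Cairo:{6,10,13} Delhi:{2,4,7,11,12} Izmir:{1,5,8,9}
Ordered by (a.id, b.id); first 4.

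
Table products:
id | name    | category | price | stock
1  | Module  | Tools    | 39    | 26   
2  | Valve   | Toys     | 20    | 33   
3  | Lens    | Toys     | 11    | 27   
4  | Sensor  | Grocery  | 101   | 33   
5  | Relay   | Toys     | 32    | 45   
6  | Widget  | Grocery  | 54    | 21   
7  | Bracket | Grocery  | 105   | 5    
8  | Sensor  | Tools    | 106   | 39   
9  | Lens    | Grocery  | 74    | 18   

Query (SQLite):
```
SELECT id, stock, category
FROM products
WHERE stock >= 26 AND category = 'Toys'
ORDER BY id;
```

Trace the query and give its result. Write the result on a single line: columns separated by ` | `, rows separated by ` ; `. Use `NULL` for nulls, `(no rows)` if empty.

2 | 33 | Toys ; 3 | 27 | Toys ; 5 | 45 | Toys

stock >= 26: ids {1, 2, 3, 4, 5, 8}
category = 'Toys': ids {2, 3, 5}
Combine with AND.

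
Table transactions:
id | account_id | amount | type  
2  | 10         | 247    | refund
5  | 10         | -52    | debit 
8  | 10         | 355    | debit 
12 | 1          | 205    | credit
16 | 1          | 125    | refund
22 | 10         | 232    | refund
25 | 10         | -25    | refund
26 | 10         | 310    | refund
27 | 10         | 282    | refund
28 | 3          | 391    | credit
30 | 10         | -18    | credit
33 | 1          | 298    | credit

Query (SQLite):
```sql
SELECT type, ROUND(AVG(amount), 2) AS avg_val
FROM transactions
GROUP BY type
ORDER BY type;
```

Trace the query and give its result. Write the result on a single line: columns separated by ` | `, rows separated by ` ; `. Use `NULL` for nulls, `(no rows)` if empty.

credit | 219 ; debit | 151.5 ; refund | 195.17

Partition transactions by type; compute ROUND(AVG(amount), 2) within each group.
  credit: ids {12, 28, 30, 33} → ROUND(AVG(amount), 2)=219
  debit: ids {5, 8} → ROUND(AVG(amount), 2)=151.5
  refund: ids {2, 16, 22, 25, 26, 27} → ROUND(AVG(amount), 2)=195.17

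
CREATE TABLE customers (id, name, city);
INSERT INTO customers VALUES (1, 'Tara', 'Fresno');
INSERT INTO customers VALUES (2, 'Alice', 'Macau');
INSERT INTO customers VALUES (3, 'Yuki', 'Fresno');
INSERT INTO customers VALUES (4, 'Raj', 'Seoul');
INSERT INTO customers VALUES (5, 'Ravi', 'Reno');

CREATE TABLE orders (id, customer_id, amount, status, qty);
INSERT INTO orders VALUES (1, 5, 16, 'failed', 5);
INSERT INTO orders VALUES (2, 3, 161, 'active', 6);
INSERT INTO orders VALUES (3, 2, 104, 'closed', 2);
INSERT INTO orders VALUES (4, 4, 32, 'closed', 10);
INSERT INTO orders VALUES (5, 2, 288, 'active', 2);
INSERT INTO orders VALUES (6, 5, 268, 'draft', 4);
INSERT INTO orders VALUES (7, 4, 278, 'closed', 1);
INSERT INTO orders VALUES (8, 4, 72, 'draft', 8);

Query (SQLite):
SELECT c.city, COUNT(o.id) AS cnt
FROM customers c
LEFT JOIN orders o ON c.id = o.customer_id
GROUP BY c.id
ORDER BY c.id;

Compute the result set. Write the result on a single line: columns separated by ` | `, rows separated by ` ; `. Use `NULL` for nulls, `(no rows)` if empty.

Fresno | 0 ; Macau | 2 ; Fresno | 1 ; Seoul | 3 ; Reno | 2

LEFT JOIN keeps every customers row; unmatched ones get NULL for orders columns.
Group by customers.id and compute COUNT(o.id). COUNT(col) of an all-NULL group is 0.
  1: ids {—} → COUNT(o.id)=0
  2: ids {3, 5} → COUNT(o.id)=2
  3: ids {2} → COUNT(o.id)=1
  4: ids {4, 7, 8} → COUNT(o.id)=3
  5: ids {1, 6} → COUNT(o.id)=2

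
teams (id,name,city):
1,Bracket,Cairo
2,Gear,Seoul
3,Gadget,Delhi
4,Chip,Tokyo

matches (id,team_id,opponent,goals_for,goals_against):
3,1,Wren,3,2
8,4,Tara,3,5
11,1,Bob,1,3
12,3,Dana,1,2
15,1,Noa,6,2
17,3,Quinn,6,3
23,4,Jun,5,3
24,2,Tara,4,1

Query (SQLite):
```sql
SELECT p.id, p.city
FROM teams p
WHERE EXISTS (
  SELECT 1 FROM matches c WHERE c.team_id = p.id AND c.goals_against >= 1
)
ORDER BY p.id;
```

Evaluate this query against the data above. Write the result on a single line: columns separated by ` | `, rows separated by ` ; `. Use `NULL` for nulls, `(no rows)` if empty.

1 | Cairo ; 2 | Seoul ; 3 | Delhi ; 4 | Tokyo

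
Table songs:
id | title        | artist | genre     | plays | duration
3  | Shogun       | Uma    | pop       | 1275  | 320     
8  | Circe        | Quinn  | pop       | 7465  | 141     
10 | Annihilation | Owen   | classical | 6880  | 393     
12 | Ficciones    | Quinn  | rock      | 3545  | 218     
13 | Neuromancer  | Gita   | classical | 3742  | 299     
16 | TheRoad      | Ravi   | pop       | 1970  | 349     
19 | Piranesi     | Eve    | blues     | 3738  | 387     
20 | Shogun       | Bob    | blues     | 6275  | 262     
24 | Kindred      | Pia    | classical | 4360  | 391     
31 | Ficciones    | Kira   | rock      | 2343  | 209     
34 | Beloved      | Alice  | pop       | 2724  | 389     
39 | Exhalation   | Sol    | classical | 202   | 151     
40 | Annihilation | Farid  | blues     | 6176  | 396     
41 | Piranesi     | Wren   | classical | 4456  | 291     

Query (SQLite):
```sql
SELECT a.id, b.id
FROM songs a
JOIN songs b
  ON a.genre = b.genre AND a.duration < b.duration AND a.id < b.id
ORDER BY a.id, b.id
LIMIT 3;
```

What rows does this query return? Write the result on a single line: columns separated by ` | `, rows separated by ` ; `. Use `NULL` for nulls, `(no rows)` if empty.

3 | 16 ; 3 | 34 ; 8 | 16

Pairs (a,b) with same genre, a.duration < b.duration, a.id < b.id.
genre groups: blues:{19,20,40} classical:{10,13,24,39,41} pop:{3,8,16,34} rock:{12,31}
Ordered by (a.id, b.id); first 3.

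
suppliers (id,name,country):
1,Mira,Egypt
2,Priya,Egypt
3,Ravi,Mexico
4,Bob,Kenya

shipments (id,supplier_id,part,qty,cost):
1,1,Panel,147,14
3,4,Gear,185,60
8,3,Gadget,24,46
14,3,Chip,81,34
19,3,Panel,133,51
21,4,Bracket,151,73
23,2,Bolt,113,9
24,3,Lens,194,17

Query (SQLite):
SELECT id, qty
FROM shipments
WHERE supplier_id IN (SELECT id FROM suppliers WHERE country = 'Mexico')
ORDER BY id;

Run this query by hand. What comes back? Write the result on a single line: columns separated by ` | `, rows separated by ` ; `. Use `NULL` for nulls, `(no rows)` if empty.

8 | 24 ; 14 | 81 ; 19 | 133 ; 24 | 194

Inner query: suppliers.id where country = 'Mexico'.
Outer: keep shipments rows whose supplier_id is in that set.
Inner query → {3}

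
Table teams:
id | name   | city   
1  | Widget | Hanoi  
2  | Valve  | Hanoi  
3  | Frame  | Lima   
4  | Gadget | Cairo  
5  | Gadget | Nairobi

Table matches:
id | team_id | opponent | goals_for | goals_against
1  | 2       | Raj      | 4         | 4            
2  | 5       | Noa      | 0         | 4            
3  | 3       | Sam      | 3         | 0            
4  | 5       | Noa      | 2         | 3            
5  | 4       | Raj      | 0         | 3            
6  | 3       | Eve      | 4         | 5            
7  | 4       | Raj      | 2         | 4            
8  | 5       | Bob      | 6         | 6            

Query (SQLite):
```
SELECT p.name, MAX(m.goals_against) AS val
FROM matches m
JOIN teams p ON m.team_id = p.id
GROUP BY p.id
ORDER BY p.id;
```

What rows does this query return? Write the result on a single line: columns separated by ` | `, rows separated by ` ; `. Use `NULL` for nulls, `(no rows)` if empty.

Valve | 4 ; Frame | 5 ; Gadget | 4 ; Gadget | 6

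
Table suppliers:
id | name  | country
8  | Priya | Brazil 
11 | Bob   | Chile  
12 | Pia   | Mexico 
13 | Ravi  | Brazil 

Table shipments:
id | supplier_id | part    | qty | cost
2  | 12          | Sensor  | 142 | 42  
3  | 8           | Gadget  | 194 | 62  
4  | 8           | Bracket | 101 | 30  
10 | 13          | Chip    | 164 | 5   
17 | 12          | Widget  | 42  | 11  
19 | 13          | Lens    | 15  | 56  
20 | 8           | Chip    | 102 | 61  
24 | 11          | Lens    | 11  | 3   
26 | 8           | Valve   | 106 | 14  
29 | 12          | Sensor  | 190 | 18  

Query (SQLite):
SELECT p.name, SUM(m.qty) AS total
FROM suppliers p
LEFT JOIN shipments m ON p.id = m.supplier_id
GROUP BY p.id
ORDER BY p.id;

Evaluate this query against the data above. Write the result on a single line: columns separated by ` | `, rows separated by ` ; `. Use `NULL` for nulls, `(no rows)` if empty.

Priya | 503 ; Bob | 11 ; Pia | 374 ; Ravi | 179

LEFT JOIN keeps every suppliers row; unmatched ones get NULL for shipments columns.
Group by suppliers.id and compute SUM(m.qty). SUM over an all-NULL group is NULL.
  8: ids {3, 4, 20, 26} → SUM(m.qty)=503
  11: ids {24} → SUM(m.qty)=11
  12: ids {2, 17, 29} → SUM(m.qty)=374
  13: ids {10, 19} → SUM(m.qty)=179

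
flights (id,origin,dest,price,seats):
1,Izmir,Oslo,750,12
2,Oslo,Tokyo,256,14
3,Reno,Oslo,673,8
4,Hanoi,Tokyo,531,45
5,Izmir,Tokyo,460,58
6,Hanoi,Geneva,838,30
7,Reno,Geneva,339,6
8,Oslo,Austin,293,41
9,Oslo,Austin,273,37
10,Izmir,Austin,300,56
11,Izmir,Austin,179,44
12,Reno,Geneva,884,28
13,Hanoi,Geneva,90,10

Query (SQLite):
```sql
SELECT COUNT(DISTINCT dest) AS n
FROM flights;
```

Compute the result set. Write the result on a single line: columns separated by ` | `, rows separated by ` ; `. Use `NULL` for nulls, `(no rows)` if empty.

4

Count distinct non-NULL dest values.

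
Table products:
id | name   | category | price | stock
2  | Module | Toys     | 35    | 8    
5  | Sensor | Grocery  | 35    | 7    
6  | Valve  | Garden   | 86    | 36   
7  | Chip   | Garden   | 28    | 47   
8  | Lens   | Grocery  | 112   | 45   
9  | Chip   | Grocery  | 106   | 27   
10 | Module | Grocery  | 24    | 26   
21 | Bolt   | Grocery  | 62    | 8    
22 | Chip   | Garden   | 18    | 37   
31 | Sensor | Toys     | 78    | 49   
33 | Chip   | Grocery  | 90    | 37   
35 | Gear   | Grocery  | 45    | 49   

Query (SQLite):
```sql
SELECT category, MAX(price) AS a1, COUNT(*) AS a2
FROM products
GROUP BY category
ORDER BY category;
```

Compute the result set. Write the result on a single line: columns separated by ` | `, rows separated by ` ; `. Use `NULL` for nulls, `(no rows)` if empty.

Group products by category.
Per group compute: MAX(price), COUNT(*).
  Garden: ids {6, 7, 22} → MAX(price)=86, COUNT(*)=3
  Grocery: ids {5, 8, 9, 10, 21, 33, 35} → MAX(price)=112, COUNT(*)=7
  Toys: ids {2, 31} → MAX(price)=78, COUNT(*)=2

Garden | 86 | 3 ; Grocery | 112 | 7 ; Toys | 78 | 2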